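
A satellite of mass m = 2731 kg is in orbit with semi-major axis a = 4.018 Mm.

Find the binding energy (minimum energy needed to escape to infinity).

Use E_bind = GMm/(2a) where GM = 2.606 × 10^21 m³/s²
a = 4.018 Mm = 4.018 × 10^6 m
GM = 2.606 × 10^21 m³/s²
m = 2731 kg
GMm = 2.606 × 10^21 × 2731 = 7.11699 × 10^24 m³·kg/s²
2a = 8.036 × 10^6 m
E_bind = GMm/(2a) = 8.85638 × 10^17 J ≈ 885.6 PJ

Final answer: 885.6 PJ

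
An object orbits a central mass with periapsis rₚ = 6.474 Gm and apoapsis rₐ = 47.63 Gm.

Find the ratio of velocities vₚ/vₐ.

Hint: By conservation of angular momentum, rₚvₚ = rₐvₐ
rₚ = 6.474 Gm = 6.474 × 10^9 m
rₐ = 47.63 Gm = 4.763 × 10^10 m
rₚvₚ = rₐvₐ  ⇒  vₚ/vₐ = rₐ/rₚ
vₚ/vₐ = (4.763 × 10^10) / (6.474 × 10^9) = 7.35712

Final answer: vₚ/vₐ = 7.357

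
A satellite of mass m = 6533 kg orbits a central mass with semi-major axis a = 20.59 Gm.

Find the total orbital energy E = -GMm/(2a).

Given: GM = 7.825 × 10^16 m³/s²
a = 20.59 Gm = 2.059 × 10^10 m
GM = 7.825 × 10^16 m³/s²
2a = 4.118 × 10^10 m
GMm = 7.825 × 10^16 × 6533 = 5.11207 × 10^20 m³·kg/s²
E = −GMm/(2a) = -1.2414 × 10^10 J ≈ -12.41 GJ

Final answer: -12.41 GJ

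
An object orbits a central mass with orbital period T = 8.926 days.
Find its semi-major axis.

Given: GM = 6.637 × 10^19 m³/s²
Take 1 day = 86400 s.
T = 8.926 days = 771206 s
GM = 6.637 × 10^19 m³/s²
Kepler's third law: a³ = GM T² / (4π²)
T² = 5.94759 × 10^11 s²
a³ = (6.637 × 10^19) × (5.94759 × 10^11) / (4π²) = 9.99893 × 10^29 m³
a = (a³)^(1/3) = 9.99964 × 10^9 m ≈ 10 Gm

Final answer: 10 Gm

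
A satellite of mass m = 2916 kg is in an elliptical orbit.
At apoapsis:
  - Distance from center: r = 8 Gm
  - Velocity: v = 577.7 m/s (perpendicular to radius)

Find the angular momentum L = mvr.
r = 8 Gm = 8 × 10^9 m
v = 577.7 m/s
vr = 577.7 × 8 × 10^9 = 4.6216 × 10^12 m²/s
L = m × vr = 2916 × 4.6216 × 10^12 = 1.34766 × 10^16 kg·m²/s ≈ 1.348 × 10^16 kg·m²/s

Final answer: L = 1.348 × 10^16 kg·m²/s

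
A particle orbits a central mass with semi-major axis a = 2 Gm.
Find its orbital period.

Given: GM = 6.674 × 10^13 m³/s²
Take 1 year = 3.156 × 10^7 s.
a = 2 Gm = 2 × 10^9 m
GM = 6.674 × 10^13 m³/s²
a³ = 8 × 10^27 m³
T = 2π √(a³/GM) = 2π √((8 × 10^27) / (6.674 × 10^13)) = 2π × 1.09484 × 10^7 s
T = 6.8791 × 10^7 s ≈ 2.18 years

Final answer: 2.18 years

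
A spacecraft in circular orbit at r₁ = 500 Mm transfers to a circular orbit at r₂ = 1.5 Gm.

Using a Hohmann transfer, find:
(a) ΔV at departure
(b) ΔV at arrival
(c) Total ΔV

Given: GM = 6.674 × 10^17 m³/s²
r₁ = 500 Mm = 5 × 10^8 m
r₂ = 1.5 Gm = 1.5 × 10^9 m
GM = 6.674 × 10^17 m³/s²
Transfer ellipse: a_t = (r₁ + r₂)/2 = 1 × 10^9 m
Circular speed at r₁: v₁ = √(GM/r₁) = 36534.9 m/s
Transfer speed at r₁ (periapsis): v₁ₜ = √(GM(2/r₁ − 1/a_t)) = 44745.9 m/s
(a) ΔV₁ = v₁ₜ − v₁ = 8211.03 m/s ≈ 8.211 km/s
Circular speed at r₂: v₂ = √(GM/r₂) = 21093.4 m/s
Transfer speed at r₂ (apoapsis): v₂ₜ = √(GM(2/r₂ − 1/a_t)) = 14915.3 m/s
(b) ΔV₂ = v₂ − v₂ₜ = 6178.13 m/s ≈ 6.178 km/s
(c) ΔV_total = ΔV₁ + ΔV₂ = 14389.2 m/s ≈ 14.39 km/s

Final answer:
(a) ΔV₁ = 8.211 km/s
(b) ΔV₂ = 6.178 km/s
(c) ΔV_total = 14.39 km/s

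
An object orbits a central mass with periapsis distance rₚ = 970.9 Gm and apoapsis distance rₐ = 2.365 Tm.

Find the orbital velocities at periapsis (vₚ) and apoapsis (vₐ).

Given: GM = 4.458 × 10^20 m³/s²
rₚ = 970.9 Gm = 9.709 × 10^11 m
rₐ = 2.365 Tm = 2.365 × 10^12 m
GM = 4.458 × 10^20 m³/s²
a = (rₚ + rₐ)/2 = 1.66795 × 10^12 m
Vis-viva: v² = GM (2/r − 1/a)
vₚ² = 4.458 × 10^20 × (2.05994 × 10^-12 − 5.99538 × 10^-13) = 6.51049 × 10^8 m²/s²
vₚ = 25515.7 m/s ≈ 25.52 km/s
vₐ² = 4.458 × 10^20 × (8.45666 × 10^-13 − 5.99538 × 10^-13) = 1.09724 × 10^8 m²/s²
vₐ = 10474.9 m/s ≈ 10.47 km/s

Final answer: vₚ = 25.52 km/s, vₐ = 10.47 km/s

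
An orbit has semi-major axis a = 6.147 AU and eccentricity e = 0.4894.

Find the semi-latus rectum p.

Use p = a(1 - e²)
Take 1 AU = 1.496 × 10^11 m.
a = 6.147 AU = 9.19591 × 10^11 m
e = 0.4894,  e² = 0.239512,  1 − e² = 0.760488
p = a(1 − e²) = 9.19591 × 10^11 m × 0.760488 = 6.99338 × 10^11 m ≈ 4.675 AU

Final answer: p = 4.675 AU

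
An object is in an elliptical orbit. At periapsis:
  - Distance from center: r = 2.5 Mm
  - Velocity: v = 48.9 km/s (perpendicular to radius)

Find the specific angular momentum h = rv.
r = 2.5 Mm = 2.5 × 10^6 m
v = 48.9 km/s = 48900 m/s
h = rv = 2.5 × 10^6 × 48900 = 1.2225 × 10^11 m²/s ≈ 1.222 × 10^11 m²/s

Final answer: h = 1.222 × 10^11 m²/s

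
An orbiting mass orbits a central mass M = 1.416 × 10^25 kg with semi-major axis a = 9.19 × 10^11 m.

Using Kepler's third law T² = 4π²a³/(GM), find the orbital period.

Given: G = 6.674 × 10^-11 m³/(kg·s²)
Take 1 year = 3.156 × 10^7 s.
M = 1.416 × 10^25 kg
GM = G × M = 6.674 × 10^-11 × 1.416 × 10^25 = 9.45038 × 10^14 m³/s²
a = 9.19 × 10^11 m
a³ = 7.76152 × 10^35 m³
T = 2π √(a³/GM) = 2π √((7.76152 × 10^35) / (9.45038 × 10^14)) = 2π × 2.86582 × 10^10 s
T = 1.80065 × 10^11 s ≈ 5705 years

Final answer: 5705 years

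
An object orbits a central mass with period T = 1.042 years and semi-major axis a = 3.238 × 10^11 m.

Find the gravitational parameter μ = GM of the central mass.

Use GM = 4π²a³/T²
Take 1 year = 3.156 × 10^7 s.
T = 1.042 years = 3.28855 × 10^7 s
a = 3.238 × 10^11 m
a³ = 3.39493 × 10^34 m³
T² = 1.08146 × 10^15 s²
GM = 4π² × (3.39493 × 10^34) / (1.08146 × 10^15) = 1.23931 × 10^21 m³/s²
GM ≈ 1.239 × 10^21 m³/s²

Final answer: GM = 1.239 × 10^21 m³/s²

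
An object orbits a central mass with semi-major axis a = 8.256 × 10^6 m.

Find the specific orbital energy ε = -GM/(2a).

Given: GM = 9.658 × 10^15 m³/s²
a = 8.256 × 10^6 m
GM = 9.658 × 10^15 m³/s²
2a = 1.6512 × 10^7 m
ε = −GM/(2a) = -5.84908 × 10^8 J/kg ≈ -584.9 MJ/kg

Final answer: -584.9 MJ/kg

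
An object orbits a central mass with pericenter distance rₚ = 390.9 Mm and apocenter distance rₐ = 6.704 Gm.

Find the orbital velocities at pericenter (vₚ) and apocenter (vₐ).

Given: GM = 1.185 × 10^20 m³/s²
rₚ = 390.9 Mm = 3.909 × 10^8 m
rₐ = 6.704 Gm = 6.704 × 10^9 m
GM = 1.185 × 10^20 m³/s²
a = (rₚ + rₐ)/2 = 3.54745 × 10^9 m
Vis-viva: v² = GM (2/r − 1/a)
vₚ² = 1.185 × 10^20 × (5.1164 × 10^-9 − 2.81893 × 10^-10) = 5.72889 × 10^11 m²/s²
vₚ = 756894 m/s ≈ 756.9 km/s
vₐ² = 1.185 × 10^20 × (2.98329 × 10^-10 − 2.81893 × 10^-10) = 1.94775 × 10^9 m²/s²
vₐ = 44133.3 m/s ≈ 44.13 km/s

Final answer: vₚ = 756.9 km/s, vₐ = 44.13 km/s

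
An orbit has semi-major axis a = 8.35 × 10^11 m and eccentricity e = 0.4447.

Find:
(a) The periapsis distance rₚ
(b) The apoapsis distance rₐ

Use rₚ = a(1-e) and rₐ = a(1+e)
a = 8.35 × 10^11 m
e = 0.4447:  1 − e = 0.5553,  1 + e = 1.4447
(a) rₚ = a(1 − e) = 8.35 × 10^11 m × 0.5553 = 4.63676 × 10^11 m ≈ 4.637 × 10^11 m
(b) rₐ = a(1 + e) = 8.35 × 10^11 m × 1.4447 = 1.20632 × 10^12 m ≈ 1.206 × 10^12 m

Final answer:
(a) rₚ = 4.637 × 10^11 m
(b) rₐ = 1.206 × 10^12 m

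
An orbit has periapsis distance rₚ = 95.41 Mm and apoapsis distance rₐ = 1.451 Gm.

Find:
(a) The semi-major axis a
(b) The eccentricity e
rₚ = 95.41 Mm = 9.541 × 10^7 m
rₐ = 1.451 Gm = 1.451 × 10^9 m
(a) a = (rₚ + rₐ)/2 = 7.73205 × 10^8 m ≈ 773.2 Mm
(b) e = (rₐ − rₚ)/(rₐ + rₚ) = (1.35559 × 10^9) / (1.54641 × 10^9) = 0.876605

Final answer:
(a) a = 773.2 Mm
(b) e = 0.8766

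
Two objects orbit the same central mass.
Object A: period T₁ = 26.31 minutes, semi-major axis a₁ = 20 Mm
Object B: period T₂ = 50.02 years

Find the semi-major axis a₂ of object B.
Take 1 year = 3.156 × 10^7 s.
T₁ = 26.31 minutes = 1578.6 s
T₂ = 50.02 years = 1.57863 × 10^9 s
a₁ = 20 Mm = 2 × 10^7 m
Kepler's third law: (T₂/T₁)² = (a₂/a₁)³  ⇒  a₂ = a₁ (T₂/T₁)^(2/3)
T₂/T₁ = 1.00002 × 10^6
(T₂/T₁)^(2/3) = 10000.1
a₂ = 2 × 10^7 m × 10000.1 = 2.00003 × 10^11 m ≈ 200 Gm

Final answer: a₂ = 200 Gm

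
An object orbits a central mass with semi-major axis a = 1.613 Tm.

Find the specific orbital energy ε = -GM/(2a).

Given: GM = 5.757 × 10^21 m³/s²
a = 1.613 Tm = 1.613 × 10^12 m
GM = 5.757 × 10^21 m³/s²
2a = 3.226 × 10^12 m
ε = −GM/(2a) = -1.78456 × 10^9 J/kg ≈ -1.785 GJ/kg

Final answer: -1.785 GJ/kg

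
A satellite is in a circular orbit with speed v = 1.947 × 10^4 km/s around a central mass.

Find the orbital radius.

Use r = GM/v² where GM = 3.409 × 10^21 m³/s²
v = 1.947 × 10^4 km/s = 1.947 × 10^7 m/s
GM = 3.409 × 10^21 m³/s²
v² = 3.79081 × 10^14 m²/s²
r = GM/v² = (3.409 × 10^21) / (3.79081 × 10^14) = 8.9928 × 10^6 m ≈ 8.993 × 10^6 m

Final answer: 8.993 × 10^6 m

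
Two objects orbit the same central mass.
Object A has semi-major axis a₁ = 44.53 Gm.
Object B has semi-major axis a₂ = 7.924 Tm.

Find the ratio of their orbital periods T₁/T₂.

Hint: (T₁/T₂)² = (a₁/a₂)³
a₁ = 44.53 Gm = 4.453 × 10^10 m
a₂ = 7.924 Tm = 7.924 × 10^12 m
a₁/a₂ = 0.00561964
T₁/T₂ = (a₁/a₂)^(3/2) = (0.00561964)^1.5 = 0.000421272

Final answer: T₁/T₂ = 0.0004213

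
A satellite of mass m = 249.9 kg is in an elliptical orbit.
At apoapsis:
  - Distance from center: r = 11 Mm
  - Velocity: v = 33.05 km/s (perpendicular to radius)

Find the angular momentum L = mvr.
r = 11 Mm = 1.1 × 10^7 m
v = 33.05 km/s = 33050 m/s
vr = 33050 × 1.1 × 10^7 = 3.6355 × 10^11 m²/s
L = m × vr = 249.9 × 3.6355 × 10^11 = 9.08511 × 10^13 kg·m²/s ≈ 9.085 × 10^13 kg·m²/s

Final answer: L = 9.085 × 10^13 kg·m²/s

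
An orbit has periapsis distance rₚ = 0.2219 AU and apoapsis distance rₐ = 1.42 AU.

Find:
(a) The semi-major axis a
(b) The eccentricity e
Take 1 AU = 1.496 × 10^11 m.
rₚ = 0.2219 AU = 3.31962 × 10^10 m
rₐ = 1.42 AU = 2.12432 × 10^11 m
(a) a = (rₚ + rₐ)/2 = 1.22814 × 10^11 m ≈ 0.8209 AU
(b) e = (rₐ − rₚ)/(rₐ + rₚ) = (1.79236 × 10^11) / (2.45628 × 10^11) = 0.729703

Final answer:
(a) a = 0.8209 AU
(b) e = 0.7297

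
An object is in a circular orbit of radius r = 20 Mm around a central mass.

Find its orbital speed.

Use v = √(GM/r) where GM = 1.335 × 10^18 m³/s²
r = 20 Mm = 2 × 10^7 m
GM = 1.335 × 10^18 m³/s²
GM/r = (1.335 × 10^18) / (2 × 10^7) = 6.675 × 10^10 m²/s²
v = √(GM/r) = 258360 m/s ≈ 258.4 km/s

Final answer: 258.4 km/s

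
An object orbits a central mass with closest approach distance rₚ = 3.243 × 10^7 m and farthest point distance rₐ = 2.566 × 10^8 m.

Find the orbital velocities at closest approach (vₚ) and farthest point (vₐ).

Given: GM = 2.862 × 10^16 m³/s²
rₚ = 3.243 × 10^7 m
rₐ = 2.566 × 10^8 m
GM = 2.862 × 10^16 m³/s²
a = (rₚ + rₐ)/2 = 1.44515 × 10^8 m
Vis-viva: v² = GM (2/r − 1/a)
vₚ² = 2.862 × 10^16 × (6.16713 × 10^-8 − 6.9197 × 10^-9) = 1.56699 × 10^9 m²/s²
vₚ = 39585.2 m/s ≈ 39.59 km/s
vₐ² = 2.862 × 10^16 × (7.79423 × 10^-9 − 6.9197 × 10^-9) = 2.50292 × 10^7 m²/s²
vₐ = 5002.92 m/s ≈ 5.003 km/s

Final answer: vₚ = 39.59 km/s, vₐ = 5.003 km/s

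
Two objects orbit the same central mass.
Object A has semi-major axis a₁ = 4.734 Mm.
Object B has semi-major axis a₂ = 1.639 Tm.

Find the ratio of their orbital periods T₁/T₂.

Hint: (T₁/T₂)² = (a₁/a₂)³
a₁ = 4.734 Mm = 4.734 × 10^6 m
a₂ = 1.639 Tm = 1.639 × 10^12 m
a₁/a₂ = 2.88835 × 10^-6
T₁/T₂ = (a₁/a₂)^(3/2) = (2.88835 × 10^-6)^1.5 = 4.90878 × 10^-9

Final answer: T₁/T₂ = 4.909 × 10^-9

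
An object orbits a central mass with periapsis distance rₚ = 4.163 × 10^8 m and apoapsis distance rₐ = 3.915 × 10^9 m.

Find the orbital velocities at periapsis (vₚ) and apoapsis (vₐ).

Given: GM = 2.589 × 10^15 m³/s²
rₚ = 4.163 × 10^8 m
rₐ = 3.915 × 10^9 m
GM = 2.589 × 10^15 m³/s²
a = (rₚ + rₐ)/2 = 2.16565 × 10^9 m
Vis-viva: v² = GM (2/r − 1/a)
vₚ² = 2.589 × 10^15 × (4.80423 × 10^-9 − 4.61755 × 10^-10) = 1.12427 × 10^7 m²/s²
vₚ = 3353.01 m/s ≈ 3.353 km/s
vₐ² = 2.589 × 10^15 × (5.10856 × 10^-10 − 4.61755 × 10^-10) = 127121 m²/s²
vₐ = 356.541 m/s ≈ 356.5 m/s

Final answer: vₚ = 3.353 km/s, vₐ = 356.5 m/s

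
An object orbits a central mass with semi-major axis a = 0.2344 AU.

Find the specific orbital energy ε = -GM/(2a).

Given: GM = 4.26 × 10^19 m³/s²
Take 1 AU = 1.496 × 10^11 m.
a = 0.2344 AU = 3.50662 × 10^10 m
GM = 4.26 × 10^19 m³/s²
2a = 7.01325 × 10^10 m
ε = −GM/(2a) = -6.07422 × 10^8 J/kg ≈ -607.4 MJ/kg

Final answer: -607.4 MJ/kg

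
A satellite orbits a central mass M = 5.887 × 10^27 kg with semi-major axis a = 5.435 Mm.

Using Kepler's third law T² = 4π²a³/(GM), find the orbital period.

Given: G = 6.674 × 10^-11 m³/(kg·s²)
M = 5.887 × 10^27 kg
GM = G × M = 6.674 × 10^-11 × 5.887 × 10^27 = 3.92898 × 10^17 m³/s²
a = 5.435 Mm = 5.435 × 10^6 m
a³ = 1.60546 × 10^20 m³
T = 2π √(a³/GM) = 2π √((1.60546 × 10^20) / (3.92898 × 10^17)) = 2π × 20.2143 s
T = 127.01 s ≈ 2.117 minutes

Final answer: 2.117 minutes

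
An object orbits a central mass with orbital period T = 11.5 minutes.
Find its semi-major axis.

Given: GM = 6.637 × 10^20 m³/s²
T = 11.5 minutes = 690 s
GM = 6.637 × 10^20 m³/s²
Kepler's third law: a³ = GM T² / (4π²)
T² = 476100 s²
a³ = (6.637 × 10^20) × 476100 / (4π²) = 8.00406 × 10^24 m³
a = (a³)^(1/3) = 2.00034 × 10^8 m ≈ 200 Mm

Final answer: 200 Mm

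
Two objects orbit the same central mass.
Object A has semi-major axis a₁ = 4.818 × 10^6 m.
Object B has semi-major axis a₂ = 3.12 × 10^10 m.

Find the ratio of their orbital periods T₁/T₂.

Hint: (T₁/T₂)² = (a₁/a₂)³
a₁ = 4.818 × 10^6 m
a₂ = 3.12 × 10^10 m
a₁/a₂ = 0.000154423
T₁/T₂ = (a₁/a₂)^(3/2) = (0.000154423)^1.5 = 1.91897 × 10^-6

Final answer: T₁/T₂ = 1.919 × 10^-6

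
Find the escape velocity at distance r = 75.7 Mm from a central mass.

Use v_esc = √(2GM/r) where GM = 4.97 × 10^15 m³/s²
r = 75.7 Mm = 7.57 × 10^7 m
GM = 4.97 × 10^15 m³/s²
2GM/r = 2 × (4.97 × 10^15) / (7.57 × 10^7) = 1.31308 × 10^8 m²/s²
v_esc = √(2GM/r) = 11459 m/s ≈ 11.46 km/s

Final answer: 11.46 km/s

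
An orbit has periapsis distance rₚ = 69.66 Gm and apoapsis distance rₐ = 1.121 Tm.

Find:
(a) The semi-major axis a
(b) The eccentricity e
rₚ = 69.66 Gm = 6.966 × 10^10 m
rₐ = 1.121 Tm = 1.121 × 10^12 m
(a) a = (rₚ + rₐ)/2 = 5.9533 × 10^11 m ≈ 595.3 Gm
(b) e = (rₐ − rₚ)/(rₐ + rₚ) = (1.05134 × 10^12) / (1.19066 × 10^12) = 0.882989

Final answer:
(a) a = 595.3 Gm
(b) e = 0.883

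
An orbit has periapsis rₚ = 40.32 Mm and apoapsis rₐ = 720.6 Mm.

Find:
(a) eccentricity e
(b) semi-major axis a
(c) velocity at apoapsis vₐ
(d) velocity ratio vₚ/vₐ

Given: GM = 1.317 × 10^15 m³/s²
rₚ = 40.32 Mm = 4.032 × 10^7 m
rₐ = 720.6 Mm = 7.206 × 10^8 m
GM = 1.317 × 10^15 m³/s²
a = (rₚ + rₐ)/2 = 3.8046 × 10^8 m
e = (rₐ − rₚ)/(rₐ + rₚ) = (6.8028 × 10^8) / (7.6092 × 10^8) = 0.894023
(a) e = 0.894023 ≈ 0.894
(b) a = 3.8046 × 10^8 m ≈ 380.5 Mm
(c) vₐ² = GM (2/rₐ − 1/a) = 1.317 × 10^15 × (2.77546 × 10^-9 − 2.6284 × 10^-9) = 193688 m²/s²;  vₐ = 440.1 m/s ≈ 440.1 m/s
(d) vₚ/vₐ = rₐ/rₚ (angular momentum) = (7.206 × 10^8) / (4.032 × 10^7) = 17.872 ≈ 17.87

Final answer:
(a) eccentricity e = 0.894
(b) semi-major axis a = 380.5 Mm
(c) velocity at apoapsis vₐ = 440.1 m/s
(d) velocity ratio vₚ/vₐ = 17.87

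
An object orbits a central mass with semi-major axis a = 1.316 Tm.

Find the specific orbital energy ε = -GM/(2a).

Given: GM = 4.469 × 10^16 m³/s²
a = 1.316 Tm = 1.316 × 10^12 m
GM = 4.469 × 10^16 m³/s²
2a = 2.632 × 10^12 m
ε = −GM/(2a) = -16979.5 J/kg ≈ -16.98 kJ/kg

Final answer: -16.98 kJ/kg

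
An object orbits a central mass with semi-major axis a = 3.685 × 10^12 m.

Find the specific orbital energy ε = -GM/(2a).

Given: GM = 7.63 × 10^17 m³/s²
a = 3.685 × 10^12 m
GM = 7.63 × 10^17 m³/s²
2a = 7.37 × 10^12 m
ε = −GM/(2a) = -103528 J/kg ≈ -103.5 kJ/kg

Final answer: -103.5 kJ/kg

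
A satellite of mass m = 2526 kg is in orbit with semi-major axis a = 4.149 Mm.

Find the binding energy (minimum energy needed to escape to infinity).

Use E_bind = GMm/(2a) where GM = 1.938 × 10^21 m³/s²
a = 4.149 Mm = 4.149 × 10^6 m
GM = 1.938 × 10^21 m³/s²
m = 2526 kg
GMm = 1.938 × 10^21 × 2526 = 4.89539 × 10^24 m³·kg/s²
2a = 8.298 × 10^6 m
E_bind = GMm/(2a) = 5.89948 × 10^17 J ≈ 589.9 PJ

Final answer: 589.9 PJ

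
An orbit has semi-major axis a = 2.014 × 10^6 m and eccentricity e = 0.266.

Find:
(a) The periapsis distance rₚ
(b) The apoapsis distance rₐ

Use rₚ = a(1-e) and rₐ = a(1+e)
a = 2.014 × 10^6 m
e = 0.266:  1 − e = 0.734,  1 + e = 1.266
(a) rₚ = a(1 − e) = 2.014 × 10^6 m × 0.734 = 1.47828 × 10^6 m ≈ 1.478 × 10^6 m
(b) rₐ = a(1 + e) = 2.014 × 10^6 m × 1.266 = 2.54972 × 10^6 m ≈ 2.55 × 10^6 m

Final answer:
(a) rₚ = 1.478 × 10^6 m
(b) rₐ = 2.55 × 10^6 m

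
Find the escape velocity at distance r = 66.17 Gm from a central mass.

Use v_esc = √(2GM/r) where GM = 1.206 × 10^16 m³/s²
r = 66.17 Gm = 6.617 × 10^10 m
GM = 1.206 × 10^16 m³/s²
2GM/r = 2 × (1.206 × 10^16) / (6.617 × 10^10) = 364516 m²/s²
v_esc = √(2GM/r) = 603.751 m/s ≈ 603.8 m/s

Final answer: 603.8 m/s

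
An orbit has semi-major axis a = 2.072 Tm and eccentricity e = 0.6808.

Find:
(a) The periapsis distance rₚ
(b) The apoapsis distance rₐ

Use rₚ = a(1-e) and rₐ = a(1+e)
a = 2.072 Tm = 2.072 × 10^12 m
e = 0.6808:  1 − e = 0.3192,  1 + e = 1.6808
(a) rₚ = a(1 − e) = 2.072 × 10^12 m × 0.3192 = 6.61382 × 10^11 m ≈ 661.4 Gm
(b) rₐ = a(1 + e) = 2.072 × 10^12 m × 1.6808 = 3.48262 × 10^12 m ≈ 3.483 Tm

Final answer:
(a) rₚ = 661.4 Gm
(b) rₐ = 3.483 Tm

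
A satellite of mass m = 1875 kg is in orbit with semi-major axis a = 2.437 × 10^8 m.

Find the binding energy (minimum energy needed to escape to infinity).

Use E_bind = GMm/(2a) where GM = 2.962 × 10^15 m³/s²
a = 2.437 × 10^8 m
GM = 2.962 × 10^15 m³/s²
m = 1875 kg
GMm = 2.962 × 10^15 × 1875 = 5.55375 × 10^18 m³·kg/s²
2a = 4.874 × 10^8 m
E_bind = GMm/(2a) = 1.13946 × 10^10 J ≈ 11.39 GJ

Final answer: 11.39 GJ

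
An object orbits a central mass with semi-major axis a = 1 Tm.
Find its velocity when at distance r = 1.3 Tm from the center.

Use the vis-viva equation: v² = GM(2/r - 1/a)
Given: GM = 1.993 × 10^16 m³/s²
a = 1 Tm = 1 × 10^12 m
r = 1.3 Tm = 1.3 × 10^12 m
GM = 1.993 × 10^16 m³/s²
2/r − 1/a = 1.53846 × 10^-12 − 1 × 10^-12 = 5.38462 × 10^-13 m⁻¹
v² = GM (2/r − 1/a) = 10731.5 m²/s²
v = 103.593 m/s ≈ 103.6 m/s

Final answer: 103.6 m/s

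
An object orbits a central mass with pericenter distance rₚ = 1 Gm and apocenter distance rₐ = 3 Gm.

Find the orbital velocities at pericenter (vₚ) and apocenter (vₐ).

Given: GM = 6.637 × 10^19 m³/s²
rₚ = 1 Gm = 1 × 10^9 m
rₐ = 3 Gm = 3 × 10^9 m
GM = 6.637 × 10^19 m³/s²
a = (rₚ + rₐ)/2 = 2 × 10^9 m
Vis-viva: v² = GM (2/r − 1/a)
vₚ² = 6.637 × 10^19 × (2 × 10^-9 − 5 × 10^-10) = 9.9555 × 10^10 m²/s²
vₚ = 315523 m/s ≈ 315.5 km/s
vₐ² = 6.637 × 10^19 × (6.66667 × 10^-10 − 5 × 10^-10) = 1.10617 × 10^10 m²/s²
vₐ = 105174 m/s ≈ 105.2 km/s

Final answer: vₚ = 315.5 km/s, vₐ = 105.2 km/s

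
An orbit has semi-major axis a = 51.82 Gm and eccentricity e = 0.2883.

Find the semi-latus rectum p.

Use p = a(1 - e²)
a = 51.82 Gm = 5.182 × 10^10 m
e = 0.2883,  e² = 0.0831169,  1 − e² = 0.916883
p = a(1 − e²) = 5.182 × 10^10 m × 0.916883 = 4.75129 × 10^10 m ≈ 47.51 Gm

Final answer: p = 47.51 Gm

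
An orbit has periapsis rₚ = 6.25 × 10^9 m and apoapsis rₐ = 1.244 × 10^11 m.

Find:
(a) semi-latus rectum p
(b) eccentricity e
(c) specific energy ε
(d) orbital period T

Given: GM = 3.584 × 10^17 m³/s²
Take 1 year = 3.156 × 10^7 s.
rₚ = 6.25 × 10^9 m
rₐ = 1.244 × 10^11 m
GM = 3.584 × 10^17 m³/s²
a = (rₚ + rₐ)/2 = 6.5325 × 10^10 m
e = (rₐ − rₚ)/(rₐ + rₚ) = (1.1815 × 10^11) / (1.3065 × 10^11) = 0.904325
(a) 1 − e² = 0.182197;  p = a(1 − e²) = 6.5325 × 10^10 × 0.182197 = 1.1902 × 10^10 m ≈ 1.19 × 10^10 m
(b) e = 0.904325 ≈ 0.9043
(c) 2a = 1.3065 × 10^11 m;  ε = −GM/(2a) = -2.74321 × 10^6 J/kg ≈ -2.743 MJ/kg
(d) a³ = 2.78765 × 10^32 m³;  T = 2π √(a³/GM) = 2π × 2.78891 × 10^7 s = 1.75233 × 10^8 s ≈ 5.552 years

Final answer:
(a) semi-latus rectum p = 1.19 × 10^10 m
(b) eccentricity e = 0.9043
(c) specific energy ε = -2.743 MJ/kg
(d) orbital period T = 5.552 years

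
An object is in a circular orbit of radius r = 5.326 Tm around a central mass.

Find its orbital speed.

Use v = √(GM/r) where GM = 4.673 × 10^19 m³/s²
r = 5.326 Tm = 5.326 × 10^12 m
GM = 4.673 × 10^19 m³/s²
GM/r = (4.673 × 10^19) / (5.326 × 10^12) = 8.77394 × 10^6 m²/s²
v = √(GM/r) = 2962.08 m/s ≈ 2.962 km/s

Final answer: 2.962 km/s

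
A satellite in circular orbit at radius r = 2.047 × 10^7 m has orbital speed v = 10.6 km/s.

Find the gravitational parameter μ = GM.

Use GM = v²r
r = 2.047 × 10^7 m
v = 10.6 km/s = 10600 m/s
v² = 1.1236 × 10^8 m²/s²
GM = v²r = 1.1236 × 10^8 × 2.047 × 10^7 = 2.30001 × 10^15 m³/s²
GM ≈ 2.3 × 10^15 m³/s²

Final answer: GM = 2.3 × 10^15 m³/s²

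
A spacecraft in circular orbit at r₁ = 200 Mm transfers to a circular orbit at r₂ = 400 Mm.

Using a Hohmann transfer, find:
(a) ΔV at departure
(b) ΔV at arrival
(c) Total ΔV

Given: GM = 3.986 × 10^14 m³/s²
r₁ = 200 Mm = 2 × 10^8 m
r₂ = 400 Mm = 4 × 10^8 m
GM = 3.986 × 10^14 m³/s²
Transfer ellipse: a_t = (r₁ + r₂)/2 = 3 × 10^8 m
Circular speed at r₁: v₁ = √(GM/r₁) = 1411.74 m/s
Transfer speed at r₁ (periapsis): v₁ₜ = √(GM(2/r₁ − 1/a_t)) = 1630.13 m/s
(a) ΔV₁ = v₁ₜ − v₁ = 218.396 m/s ≈ 218.4 m/s
Circular speed at r₂: v₂ = √(GM/r₂) = 998.248 m/s
Transfer speed at r₂ (apoapsis): v₂ₜ = √(GM(2/r₂ − 1/a_t)) = 815.066 m/s
(b) ΔV₂ = v₂ − v₂ₜ = 183.182 m/s ≈ 183.2 m/s
(c) ΔV_total = ΔV₁ + ΔV₂ = 401.578 m/s ≈ 401.6 m/s

Final answer:
(a) ΔV₁ = 218.4 m/s
(b) ΔV₂ = 183.2 m/s
(c) ΔV_total = 401.6 m/s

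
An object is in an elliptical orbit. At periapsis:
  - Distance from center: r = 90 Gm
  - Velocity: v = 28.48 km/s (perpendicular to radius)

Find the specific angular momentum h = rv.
r = 90 Gm = 9 × 10^10 m
v = 28.48 km/s = 28480 m/s
h = rv = 9 × 10^10 × 28480 = 2.5632 × 10^15 m²/s ≈ 2.563 × 10^15 m²/s

Final answer: h = 2.563 × 10^15 m²/s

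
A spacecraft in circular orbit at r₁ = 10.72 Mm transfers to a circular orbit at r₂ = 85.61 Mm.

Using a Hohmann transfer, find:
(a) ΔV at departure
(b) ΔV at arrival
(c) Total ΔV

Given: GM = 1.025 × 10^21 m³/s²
r₁ = 10.72 Mm = 1.072 × 10^7 m
r₂ = 85.61 Mm = 8.561 × 10^7 m
GM = 1.025 × 10^21 m³/s²
Transfer ellipse: a_t = (r₁ + r₂)/2 = 4.8165 × 10^7 m
Circular speed at r₁: v₁ = √(GM/r₁) = 9.77833 × 10^6 m/s
Transfer speed at r₁ (periapsis): v₁ₜ = √(GM(2/r₁ − 1/a_t)) = 1.30365 × 10^7 m/s
(a) ΔV₁ = v₁ₜ − v₁ = 3.25817 × 10^6 m/s ≈ 3258 km/s
Circular speed at r₂: v₂ = √(GM/r₂) = 3.46019 × 10^6 m/s
Transfer speed at r₂ (apoapsis): v₂ₜ = √(GM(2/r₂ − 1/a_t)) = 1.63242 × 10^6 m/s
(b) ΔV₂ = v₂ − v₂ₜ = 1.82777 × 10^6 m/s ≈ 1828 km/s
(c) ΔV_total = ΔV₁ + ΔV₂ = 5.08594 × 10^6 m/s ≈ 5086 km/s

Final answer:
(a) ΔV₁ = 3258 km/s
(b) ΔV₂ = 1828 km/s
(c) ΔV_total = 5086 km/s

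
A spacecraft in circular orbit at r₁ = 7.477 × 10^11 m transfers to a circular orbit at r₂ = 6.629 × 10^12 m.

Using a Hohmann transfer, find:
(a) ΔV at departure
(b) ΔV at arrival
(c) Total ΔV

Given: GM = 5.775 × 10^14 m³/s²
r₁ = 7.477 × 10^11 m
r₂ = 6.629 × 10^12 m
GM = 5.775 × 10^14 m³/s²
Transfer ellipse: a_t = (r₁ + r₂)/2 = 3.68835 × 10^12 m
Circular speed at r₁: v₁ = √(GM/r₁) = 27.7915 m/s
Transfer speed at r₁ (periapsis): v₁ₜ = √(GM(2/r₁ − 1/a_t)) = 37.2581 m/s
(a) ΔV₁ = v₁ₜ − v₁ = 9.46654 m/s ≈ 9.467 m/s
Circular speed at r₂: v₂ = √(GM/r₂) = 9.33366 m/s
Transfer speed at r₂ (apoapsis): v₂ₜ = √(GM(2/r₂ − 1/a_t)) = 4.20242 m/s
(b) ΔV₂ = v₂ − v₂ₜ = 5.13124 m/s ≈ 5.131 m/s
(c) ΔV_total = ΔV₁ + ΔV₂ = 14.5978 m/s ≈ 14.6 m/s

Final answer:
(a) ΔV₁ = 9.467 m/s
(b) ΔV₂ = 5.131 m/s
(c) ΔV_total = 14.6 m/s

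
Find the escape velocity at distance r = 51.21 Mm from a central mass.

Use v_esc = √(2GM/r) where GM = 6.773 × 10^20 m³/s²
r = 51.21 Mm = 5.121 × 10^7 m
GM = 6.773 × 10^20 m³/s²
2GM/r = 2 × (6.773 × 10^20) / (5.121 × 10^7) = 2.64519 × 10^13 m²/s²
v_esc = √(2GM/r) = 5.14314 × 10^6 m/s ≈ 5143 km/s

Final answer: 5143 km/s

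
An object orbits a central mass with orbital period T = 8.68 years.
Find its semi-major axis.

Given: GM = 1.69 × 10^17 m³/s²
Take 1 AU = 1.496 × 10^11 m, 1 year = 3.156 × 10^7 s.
T = 8.68 years = 2.73941 × 10^8 s
GM = 1.69 × 10^17 m³/s²
Kepler's third law: a³ = GM T² / (4π²)
T² = 7.50436 × 10^16 s²
a³ = (1.69 × 10^17) × (7.50436 × 10^16) / (4π²) = 3.21248 × 10^32 m³
a = (a³)^(1/3) = 6.84878 × 10^10 m ≈ 0.4578 AU

Final answer: 0.4578 AU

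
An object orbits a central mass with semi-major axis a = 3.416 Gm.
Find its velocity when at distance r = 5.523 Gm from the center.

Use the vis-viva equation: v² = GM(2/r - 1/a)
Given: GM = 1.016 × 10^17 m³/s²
a = 3.416 Gm = 3.416 × 10^9 m
r = 5.523 Gm = 5.523 × 10^9 m
GM = 1.016 × 10^17 m³/s²
2/r − 1/a = 3.62122 × 10^-10 − 2.9274 × 10^-10 = 6.9382 × 10^-11 m⁻¹
v² = GM (2/r − 1/a) = 7.04921 × 10^6 m²/s²
v = 2655.03 m/s ≈ 2.655 km/s

Final answer: 2.655 km/s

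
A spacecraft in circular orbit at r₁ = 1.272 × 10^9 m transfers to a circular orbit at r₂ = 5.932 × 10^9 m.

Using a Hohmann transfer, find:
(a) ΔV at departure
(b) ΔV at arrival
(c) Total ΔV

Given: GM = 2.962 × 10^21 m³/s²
r₁ = 1.272 × 10^9 m
r₂ = 5.932 × 10^9 m
GM = 2.962 × 10^21 m³/s²
Transfer ellipse: a_t = (r₁ + r₂)/2 = 3.602 × 10^9 m
Circular speed at r₁: v₁ = √(GM/r₁) = 1.52598 × 10^6 m/s
Transfer speed at r₁ (periapsis): v₁ₜ = √(GM(2/r₁ − 1/a_t)) = 1.95829 × 10^6 m/s
(a) ΔV₁ = v₁ₜ − v₁ = 432313 m/s ≈ 432.3 km/s
Circular speed at r₂: v₂ = √(GM/r₂) = 706630 m/s
Transfer speed at r₂ (apoapsis): v₂ₜ = √(GM(2/r₂ − 1/a_t)) = 419917 m/s
(b) ΔV₂ = v₂ − v₂ₜ = 286713 m/s ≈ 286.7 km/s
(c) ΔV_total = ΔV₁ + ΔV₂ = 719025 m/s ≈ 719 km/s

Final answer:
(a) ΔV₁ = 432.3 km/s
(b) ΔV₂ = 286.7 km/s
(c) ΔV_total = 719 km/s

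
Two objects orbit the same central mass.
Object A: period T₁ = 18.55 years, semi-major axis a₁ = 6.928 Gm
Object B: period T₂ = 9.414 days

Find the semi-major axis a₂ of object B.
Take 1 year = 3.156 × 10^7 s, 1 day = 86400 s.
T₁ = 18.55 years = 5.85438 × 10^8 s
T₂ = 9.414 days = 813370 s
a₁ = 6.928 Gm = 6.928 × 10^9 m
Kepler's third law: (T₂/T₁)² = (a₂/a₁)³  ⇒  a₂ = a₁ (T₂/T₁)^(2/3)
T₂/T₁ = 0.00138934
(T₂/T₁)^(2/3) = 0.012451
a₂ = 6.928 × 10^9 m × 0.012451 = 8.62606 × 10^7 m ≈ 86.26 Mm

Final answer: a₂ = 86.26 Mm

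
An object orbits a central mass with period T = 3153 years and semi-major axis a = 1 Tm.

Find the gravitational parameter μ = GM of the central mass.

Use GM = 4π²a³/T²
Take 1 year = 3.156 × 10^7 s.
T = 3153 years = 9.95087 × 10^10 s
a = 1 Tm = 1 × 10^12 m
a³ = 1 × 10^36 m³
T² = 9.90198 × 10^21 s²
GM = 4π² × (1 × 10^36) / (9.90198 × 10^21) = 3.98692 × 10^15 m³/s²
GM ≈ 3.987 × 10^15 m³/s²

Final answer: GM = 3.987 × 10^15 m³/s²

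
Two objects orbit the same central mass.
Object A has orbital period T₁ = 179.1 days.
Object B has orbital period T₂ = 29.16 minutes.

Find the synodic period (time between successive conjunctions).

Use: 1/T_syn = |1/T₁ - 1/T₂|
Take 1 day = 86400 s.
T₁ = 179.1 days = 1.54742 × 10^7 s
T₂ = 29.16 minutes = 1749.6 s
1/T₁ = 6.46235 × 10^-8 s⁻¹
1/T₂ = 0.000571559 s⁻¹
|1/T₁ − 1/T₂| = 0.000571495 s⁻¹
T_syn = 1 / |1/T₁ − 1/T₂| = 1749.8 s ≈ 29.16 minutes

Final answer: T_syn = 29.16 minutes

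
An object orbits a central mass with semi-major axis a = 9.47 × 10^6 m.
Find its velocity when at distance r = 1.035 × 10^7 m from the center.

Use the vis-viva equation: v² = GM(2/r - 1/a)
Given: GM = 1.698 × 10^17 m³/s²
a = 9.47 × 10^6 m
r = 1.035 × 10^7 m
GM = 1.698 × 10^17 m³/s²
2/r − 1/a = 1.93237 × 10^-7 − 1.05597 × 10^-7 = 8.76401 × 10^-8 m⁻¹
v² = GM (2/r − 1/a) = 1.48813 × 10^10 m²/s²
v = 121989 m/s ≈ 122 km/s

Final answer: 122 km/s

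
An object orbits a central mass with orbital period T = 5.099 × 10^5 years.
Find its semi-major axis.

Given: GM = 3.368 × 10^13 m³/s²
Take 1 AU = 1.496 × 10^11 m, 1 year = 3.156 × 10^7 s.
T = 5.099 × 10^5 years = 1.60924 × 10^13 s
GM = 3.368 × 10^13 m³/s²
Kepler's third law: a³ = GM T² / (4π²)
T² = 2.58967 × 10^26 s²
a³ = (3.368 × 10^13) × (2.58967 × 10^26) / (4π²) = 2.20931 × 10^38 m³
a = (a³)^(1/3) = 6.04531 × 10^12 m ≈ 40.41 AU

Final answer: 40.41 AU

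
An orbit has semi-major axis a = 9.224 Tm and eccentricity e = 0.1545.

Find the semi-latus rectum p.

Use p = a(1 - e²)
a = 9.224 Tm = 9.224 × 10^12 m
e = 0.1545,  e² = 0.0238702,  1 − e² = 0.97613
p = a(1 − e²) = 9.224 × 10^12 m × 0.97613 = 9.00382 × 10^12 m ≈ 9.004 Tm

Final answer: p = 9.004 Tm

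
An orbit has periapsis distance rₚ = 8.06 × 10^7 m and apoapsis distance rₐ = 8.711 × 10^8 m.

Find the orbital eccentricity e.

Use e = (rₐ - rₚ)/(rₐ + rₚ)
rₚ = 8.06 × 10^7 m
rₐ = 8.711 × 10^8 m
rₐ − rₚ = 7.905 × 10^8 m
rₐ + rₚ = 9.517 × 10^8 m
e = (rₐ − rₚ)/(rₐ + rₚ) = 0.830619

Final answer: e = 0.8306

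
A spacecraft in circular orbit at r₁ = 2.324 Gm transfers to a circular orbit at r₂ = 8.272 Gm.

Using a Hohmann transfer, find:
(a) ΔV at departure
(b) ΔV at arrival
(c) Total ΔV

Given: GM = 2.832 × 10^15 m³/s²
r₁ = 2.324 Gm = 2.324 × 10^9 m
r₂ = 8.272 Gm = 8.272 × 10^9 m
GM = 2.832 × 10^15 m³/s²
Transfer ellipse: a_t = (r₁ + r₂)/2 = 5.298 × 10^9 m
Circular speed at r₁: v₁ = √(GM/r₁) = 1103.9 m/s
Transfer speed at r₁ (periapsis): v₁ₜ = √(GM(2/r₁ − 1/a_t)) = 1379.36 m/s
(a) ΔV₁ = v₁ₜ − v₁ = 275.464 m/s ≈ 275.5 m/s
Circular speed at r₂: v₂ = √(GM/r₂) = 585.115 m/s
Transfer speed at r₂ (apoapsis): v₂ₜ = √(GM(2/r₂ − 1/a_t)) = 387.528 m/s
(b) ΔV₂ = v₂ − v₂ₜ = 197.587 m/s ≈ 197.6 m/s
(c) ΔV_total = ΔV₁ + ΔV₂ = 473.051 m/s ≈ 473.1 m/s

Final answer:
(a) ΔV₁ = 275.5 m/s
(b) ΔV₂ = 197.6 m/s
(c) ΔV_total = 473.1 m/s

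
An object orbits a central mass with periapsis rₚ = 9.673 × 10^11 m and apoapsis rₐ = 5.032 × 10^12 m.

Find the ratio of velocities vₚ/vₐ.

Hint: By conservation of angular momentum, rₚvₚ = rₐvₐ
rₚ = 9.673 × 10^11 m
rₐ = 5.032 × 10^12 m
rₚvₚ = rₐvₐ  ⇒  vₚ/vₐ = rₐ/rₚ
vₚ/vₐ = (5.032 × 10^12) / (9.673 × 10^11) = 5.20211

Final answer: vₚ/vₐ = 5.202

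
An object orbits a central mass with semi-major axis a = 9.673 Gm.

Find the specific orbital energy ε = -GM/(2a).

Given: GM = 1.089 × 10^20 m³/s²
a = 9.673 Gm = 9.673 × 10^9 m
GM = 1.089 × 10^20 m³/s²
2a = 1.9346 × 10^10 m
ε = −GM/(2a) = -5.62907 × 10^9 J/kg ≈ -5.629 GJ/kg

Final answer: -5.629 GJ/kg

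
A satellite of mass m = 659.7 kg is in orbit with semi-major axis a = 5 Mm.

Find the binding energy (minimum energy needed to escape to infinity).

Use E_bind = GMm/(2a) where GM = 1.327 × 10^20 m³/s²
a = 5 Mm = 5 × 10^6 m
GM = 1.327 × 10^20 m³/s²
m = 659.7 kg
GMm = 1.327 × 10^20 × 659.7 = 8.75422 × 10^22 m³·kg/s²
2a = 1 × 10^7 m
E_bind = GMm/(2a) = 8.75422 × 10^15 J ≈ 8.754 PJ

Final answer: 8.754 PJ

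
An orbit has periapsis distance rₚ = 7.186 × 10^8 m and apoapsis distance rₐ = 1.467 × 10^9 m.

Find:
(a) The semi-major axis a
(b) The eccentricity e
rₚ = 7.186 × 10^8 m
rₐ = 1.467 × 10^9 m
(a) a = (rₚ + rₐ)/2 = 1.0928 × 10^9 m ≈ 1.093 × 10^9 m
(b) e = (rₐ − rₚ)/(rₐ + rₚ) = (7.484 × 10^8) / (2.1856 × 10^9) = 0.342423

Final answer:
(a) a = 1.093 × 10^9 m
(b) e = 0.3424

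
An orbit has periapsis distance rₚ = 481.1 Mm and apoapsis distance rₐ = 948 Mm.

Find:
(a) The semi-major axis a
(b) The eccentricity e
rₚ = 481.1 Mm = 4.811 × 10^8 m
rₐ = 948 Mm = 9.48 × 10^8 m
(a) a = (rₚ + rₐ)/2 = 7.1455 × 10^8 m ≈ 714.5 Mm
(b) e = (rₐ − rₚ)/(rₐ + rₚ) = (4.669 × 10^8) / (1.4291 × 10^9) = 0.326709

Final answer:
(a) a = 714.5 Mm
(b) e = 0.3267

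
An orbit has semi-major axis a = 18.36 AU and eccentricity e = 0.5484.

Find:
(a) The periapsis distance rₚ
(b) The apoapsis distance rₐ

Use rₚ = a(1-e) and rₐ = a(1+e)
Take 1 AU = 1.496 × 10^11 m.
a = 18.36 AU = 2.74666 × 10^12 m
e = 0.5484:  1 − e = 0.4516,  1 + e = 1.5484
(a) rₚ = a(1 − e) = 2.74666 × 10^12 m × 0.4516 = 1.24039 × 10^12 m ≈ 8.291 AU
(b) rₐ = a(1 + e) = 2.74666 × 10^12 m × 1.5484 = 4.25292 × 10^12 m ≈ 28.43 AU

Final answer:
(a) rₚ = 8.291 AU
(b) rₐ = 28.43 AU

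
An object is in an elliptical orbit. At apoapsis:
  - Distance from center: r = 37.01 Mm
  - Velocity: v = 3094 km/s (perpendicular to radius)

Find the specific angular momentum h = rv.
r = 37.01 Mm = 3.701 × 10^7 m
v = 3094 km/s = 3.094 × 10^6 m/s
h = rv = 3.701 × 10^7 × 3.094 × 10^6 = 1.14509 × 10^14 m²/s ≈ 1.145 × 10^14 m²/s

Final answer: h = 1.145 × 10^14 m²/s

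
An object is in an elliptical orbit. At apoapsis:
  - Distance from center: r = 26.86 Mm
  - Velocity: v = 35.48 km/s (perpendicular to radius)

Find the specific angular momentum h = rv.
r = 26.86 Mm = 2.686 × 10^7 m
v = 35.48 km/s = 35480 m/s
h = rv = 2.686 × 10^7 × 35480 = 9.52993 × 10^11 m²/s ≈ 9.53 × 10^11 m²/s

Final answer: h = 9.53 × 10^11 m²/s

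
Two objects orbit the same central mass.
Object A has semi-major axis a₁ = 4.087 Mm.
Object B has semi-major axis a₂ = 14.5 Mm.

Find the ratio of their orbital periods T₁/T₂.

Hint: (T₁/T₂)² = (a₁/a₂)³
a₁ = 4.087 Mm = 4.087 × 10^6 m
a₂ = 14.5 Mm = 1.45 × 10^7 m
a₁/a₂ = 0.281862
T₁/T₂ = (a₁/a₂)^(3/2) = (0.281862)^1.5 = 0.149642

Final answer: T₁/T₂ = 0.1496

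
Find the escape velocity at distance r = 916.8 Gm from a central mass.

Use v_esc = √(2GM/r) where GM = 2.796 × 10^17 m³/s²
r = 916.8 Gm = 9.168 × 10^11 m
GM = 2.796 × 10^17 m³/s²
2GM/r = 2 × (2.796 × 10^17) / (9.168 × 10^11) = 609948 m²/s²
v_esc = √(2GM/r) = 780.991 m/s ≈ 781 m/s

Final answer: 781 m/s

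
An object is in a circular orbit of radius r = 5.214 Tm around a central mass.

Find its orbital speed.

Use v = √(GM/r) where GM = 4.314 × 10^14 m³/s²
r = 5.214 Tm = 5.214 × 10^12 m
GM = 4.314 × 10^14 m³/s²
GM/r = (4.314 × 10^14) / (5.214 × 10^12) = 82.7388 m²/s²
v = √(GM/r) = 9.09609 m/s ≈ 9.096 m/s

Final answer: 9.096 m/s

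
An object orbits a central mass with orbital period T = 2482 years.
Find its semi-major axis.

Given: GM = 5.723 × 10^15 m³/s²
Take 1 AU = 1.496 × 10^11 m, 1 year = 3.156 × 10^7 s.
T = 2482 years = 7.83319 × 10^10 s
GM = 5.723 × 10^15 m³/s²
Kepler's third law: a³ = GM T² / (4π²)
T² = 6.13589 × 10^21 s²
a³ = (5.723 × 10^15) × (6.13589 × 10^21) / (4π²) = 8.89491 × 10^35 m³
a = (a³)^(1/3) = 9.61717 × 10^11 m ≈ 6.429 AU

Final answer: 6.429 AU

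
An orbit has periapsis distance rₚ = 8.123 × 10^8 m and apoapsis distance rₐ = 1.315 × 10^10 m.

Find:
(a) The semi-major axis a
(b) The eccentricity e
rₚ = 8.123 × 10^8 m
rₐ = 1.315 × 10^10 m
(a) a = (rₚ + rₐ)/2 = 6.98115 × 10^9 m ≈ 6.981 × 10^9 m
(b) e = (rₐ − rₚ)/(rₐ + rₚ) = (1.23377 × 10^10) / (1.39623 × 10^10) = 0.883644

Final answer:
(a) a = 6.981 × 10^9 m
(b) e = 0.8836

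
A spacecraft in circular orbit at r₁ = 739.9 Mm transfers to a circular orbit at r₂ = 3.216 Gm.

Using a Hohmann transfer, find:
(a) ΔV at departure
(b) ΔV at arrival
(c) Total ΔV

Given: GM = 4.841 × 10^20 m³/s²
r₁ = 739.9 Mm = 7.399 × 10^8 m
r₂ = 3.216 Gm = 3.216 × 10^9 m
GM = 4.841 × 10^20 m³/s²
Transfer ellipse: a_t = (r₁ + r₂)/2 = 1.97795 × 10^9 m
Circular speed at r₁: v₁ = √(GM/r₁) = 808874 m/s
Transfer speed at r₁ (periapsis): v₁ₜ = √(GM(2/r₁ − 1/a_t)) = 1.03141 × 10^6 m/s
(a) ΔV₁ = v₁ₜ − v₁ = 222536 m/s ≈ 222.5 km/s
Circular speed at r₂: v₂ = √(GM/r₂) = 387980 m/s
Transfer speed at r₂ (apoapsis): v₂ₜ = √(GM(2/r₂ − 1/a_t)) = 237295 m/s
(b) ΔV₂ = v₂ − v₂ₜ = 150685 m/s ≈ 150.7 km/s
(c) ΔV_total = ΔV₁ + ΔV₂ = 373221 m/s ≈ 373.2 km/s

Final answer:
(a) ΔV₁ = 222.5 km/s
(b) ΔV₂ = 150.7 km/s
(c) ΔV_total = 373.2 km/s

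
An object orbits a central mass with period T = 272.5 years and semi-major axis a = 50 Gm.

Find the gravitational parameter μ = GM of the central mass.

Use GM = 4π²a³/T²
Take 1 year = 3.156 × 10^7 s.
T = 272.5 years = 8.6001 × 10^9 s
a = 50 Gm = 5 × 10^10 m
a³ = 1.25 × 10^32 m³
T² = 7.39617 × 10^19 s²
GM = 4π² × (1.25 × 10^32) / (7.39617 × 10^19) = 6.6721 × 10^13 m³/s²
GM ≈ 6.672 × 10^13 m³/s²

Final answer: GM = 6.672 × 10^13 m³/s²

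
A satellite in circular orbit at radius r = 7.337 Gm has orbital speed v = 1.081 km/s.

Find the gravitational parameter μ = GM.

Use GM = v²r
r = 7.337 Gm = 7.337 × 10^9 m
v = 1.081 km/s = 1081 m/s
v² = 1.16856 × 10^6 m²/s²
GM = v²r = 1.16856 × 10^6 × 7.337 × 10^9 = 8.57373 × 10^15 m³/s²
GM ≈ 8.574 × 10^15 m³/s²

Final answer: GM = 8.574 × 10^15 m³/s²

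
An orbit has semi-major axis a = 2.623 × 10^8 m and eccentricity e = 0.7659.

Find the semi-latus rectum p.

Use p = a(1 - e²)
a = 2.623 × 10^8 m
e = 0.7659,  e² = 0.586603,  1 − e² = 0.413397
p = a(1 − e²) = 2.623 × 10^8 m × 0.413397 = 1.08434 × 10^8 m ≈ 1.084 × 10^8 m

Final answer: p = 1.084 × 10^8 m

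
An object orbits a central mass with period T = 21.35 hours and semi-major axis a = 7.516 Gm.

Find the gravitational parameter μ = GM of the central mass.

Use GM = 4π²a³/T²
T = 21.35 hours = 76860 s
a = 7.516 Gm = 7.516 × 10^9 m
a³ = 4.24581 × 10^29 m³
T² = 5.90746 × 10^9 s²
GM = 4π² × (4.24581 × 10^29) / (5.90746 × 10^9) = 2.83739 × 10^21 m³/s²
GM ≈ 2.837 × 10^21 m³/s²

Final answer: GM = 2.837 × 10^21 m³/s²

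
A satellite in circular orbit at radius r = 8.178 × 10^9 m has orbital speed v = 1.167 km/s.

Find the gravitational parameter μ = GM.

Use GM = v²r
r = 8.178 × 10^9 m
v = 1.167 km/s = 1167 m/s
v² = 1.36189 × 10^6 m²/s²
GM = v²r = 1.36189 × 10^6 × 8.178 × 10^9 = 1.11375 × 10^16 m³/s²
GM ≈ 1.114 × 10^16 m³/s²

Final answer: GM = 1.114 × 10^16 m³/s²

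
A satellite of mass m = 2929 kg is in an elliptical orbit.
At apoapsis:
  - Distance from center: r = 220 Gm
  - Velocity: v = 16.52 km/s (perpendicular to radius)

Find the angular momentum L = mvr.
r = 220 Gm = 2.2 × 10^11 m
v = 16.52 km/s = 16520 m/s
vr = 16520 × 2.2 × 10^11 = 3.6344 × 10^15 m²/s
L = m × vr = 2929 × 3.6344 × 10^15 = 1.06452 × 10^19 kg·m²/s ≈ 1.065 × 10^19 kg·m²/s

Final answer: L = 1.065 × 10^19 kg·m²/s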